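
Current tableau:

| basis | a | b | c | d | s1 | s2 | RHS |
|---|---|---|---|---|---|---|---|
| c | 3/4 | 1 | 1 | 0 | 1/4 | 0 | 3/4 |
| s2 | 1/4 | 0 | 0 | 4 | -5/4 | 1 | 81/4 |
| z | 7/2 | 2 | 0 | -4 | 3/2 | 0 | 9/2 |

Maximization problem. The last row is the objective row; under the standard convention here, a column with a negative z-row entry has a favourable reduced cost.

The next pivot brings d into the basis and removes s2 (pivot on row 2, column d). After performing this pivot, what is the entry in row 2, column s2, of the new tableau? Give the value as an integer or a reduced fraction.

1/4

Pivot element is row 2, column d: 4.
Normalize row 2: new (row 2, s2) = 1/4 = 1/4.
Row 2 is the pivot row, so the entry is 1/4.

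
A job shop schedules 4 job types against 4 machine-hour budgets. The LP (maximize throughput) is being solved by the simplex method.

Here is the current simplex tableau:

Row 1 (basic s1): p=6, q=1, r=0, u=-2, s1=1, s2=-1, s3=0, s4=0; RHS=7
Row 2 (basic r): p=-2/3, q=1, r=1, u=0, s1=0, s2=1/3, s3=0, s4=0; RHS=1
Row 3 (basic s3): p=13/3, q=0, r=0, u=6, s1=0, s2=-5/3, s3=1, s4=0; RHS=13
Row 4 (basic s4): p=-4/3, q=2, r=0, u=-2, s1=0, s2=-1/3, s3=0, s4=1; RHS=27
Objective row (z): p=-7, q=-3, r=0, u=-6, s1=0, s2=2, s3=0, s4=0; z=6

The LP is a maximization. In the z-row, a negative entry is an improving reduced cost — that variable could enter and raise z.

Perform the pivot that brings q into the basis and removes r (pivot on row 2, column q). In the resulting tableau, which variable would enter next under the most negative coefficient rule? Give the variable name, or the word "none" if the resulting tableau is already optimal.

Pivot element 1. New z-row = old z-row − (-3)·(row 2/1).
Updated z-row coefficients: p: -9, q: 0, r: 3, u: -6, s1: 0, s2: 3, s3: 0, s4: 0.
The most negative is -9 in column p, so p would enter next.

p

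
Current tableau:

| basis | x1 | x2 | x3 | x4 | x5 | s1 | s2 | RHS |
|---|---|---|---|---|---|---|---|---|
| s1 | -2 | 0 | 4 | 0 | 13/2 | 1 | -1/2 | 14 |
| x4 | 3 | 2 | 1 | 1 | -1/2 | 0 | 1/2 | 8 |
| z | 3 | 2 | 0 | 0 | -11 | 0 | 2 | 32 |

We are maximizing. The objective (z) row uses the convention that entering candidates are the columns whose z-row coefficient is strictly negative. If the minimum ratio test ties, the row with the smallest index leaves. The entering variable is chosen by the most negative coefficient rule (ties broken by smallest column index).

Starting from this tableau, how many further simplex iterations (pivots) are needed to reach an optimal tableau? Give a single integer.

2

pivot: x5 in, s1 out → z = 724/13
pivot: x1 in, x4 out → z = 2106/37
No improving column remains; optimal.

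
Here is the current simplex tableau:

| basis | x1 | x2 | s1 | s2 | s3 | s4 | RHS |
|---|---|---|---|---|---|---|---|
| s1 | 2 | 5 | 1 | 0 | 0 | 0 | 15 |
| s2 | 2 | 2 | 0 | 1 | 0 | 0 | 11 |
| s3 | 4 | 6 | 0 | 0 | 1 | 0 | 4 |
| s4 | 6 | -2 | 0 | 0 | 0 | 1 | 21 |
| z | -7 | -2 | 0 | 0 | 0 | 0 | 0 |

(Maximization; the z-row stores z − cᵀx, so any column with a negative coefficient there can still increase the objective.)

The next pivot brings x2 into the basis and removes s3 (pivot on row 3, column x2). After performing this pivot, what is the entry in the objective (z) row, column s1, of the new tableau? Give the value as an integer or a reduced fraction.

0

Pivot element is row 3, column x2: 6.
Normalize row 3: new (row 3, s1) = 0/6 = 0.
z-row ← z-row − (-2)·(new row 3): 0 − (-2)·0 = 0.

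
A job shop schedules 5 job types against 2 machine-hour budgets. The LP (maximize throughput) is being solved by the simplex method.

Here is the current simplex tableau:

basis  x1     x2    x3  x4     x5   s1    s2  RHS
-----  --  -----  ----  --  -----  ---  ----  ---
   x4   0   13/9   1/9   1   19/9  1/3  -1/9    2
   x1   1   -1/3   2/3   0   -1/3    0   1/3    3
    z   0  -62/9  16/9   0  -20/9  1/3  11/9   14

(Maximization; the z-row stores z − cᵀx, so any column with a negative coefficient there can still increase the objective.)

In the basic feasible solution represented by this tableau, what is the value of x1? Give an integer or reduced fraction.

x1 is basic (row 2); its value is the RHS of that row: 3.

3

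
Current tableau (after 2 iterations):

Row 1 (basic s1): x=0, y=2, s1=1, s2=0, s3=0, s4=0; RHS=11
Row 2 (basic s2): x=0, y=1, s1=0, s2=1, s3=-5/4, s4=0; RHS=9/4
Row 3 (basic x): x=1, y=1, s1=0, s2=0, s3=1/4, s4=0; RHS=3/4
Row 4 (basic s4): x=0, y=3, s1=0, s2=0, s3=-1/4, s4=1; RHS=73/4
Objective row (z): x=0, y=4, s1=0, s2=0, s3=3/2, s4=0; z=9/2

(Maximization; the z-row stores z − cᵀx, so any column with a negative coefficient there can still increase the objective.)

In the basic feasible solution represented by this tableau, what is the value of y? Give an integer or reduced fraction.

0

y is nonbasic (not in the basis column), so its value in the current BFS is 0.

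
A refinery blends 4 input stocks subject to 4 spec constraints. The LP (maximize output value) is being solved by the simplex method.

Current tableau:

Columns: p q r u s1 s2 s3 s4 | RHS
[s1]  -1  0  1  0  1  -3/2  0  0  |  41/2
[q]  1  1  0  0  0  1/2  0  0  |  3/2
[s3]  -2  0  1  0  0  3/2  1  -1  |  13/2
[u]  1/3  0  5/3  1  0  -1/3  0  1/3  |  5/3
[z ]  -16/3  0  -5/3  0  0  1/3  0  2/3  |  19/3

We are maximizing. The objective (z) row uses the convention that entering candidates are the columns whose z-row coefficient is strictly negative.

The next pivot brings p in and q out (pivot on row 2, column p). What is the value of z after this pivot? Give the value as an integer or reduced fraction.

Minimum ratio for p: (3/2)/1 = 3/2.
z changes by −(z-row coeff of p)·ratio = −(-16/3)·(3/2) = 8.
New z = 19/3 + 8 = 43/3.

43/3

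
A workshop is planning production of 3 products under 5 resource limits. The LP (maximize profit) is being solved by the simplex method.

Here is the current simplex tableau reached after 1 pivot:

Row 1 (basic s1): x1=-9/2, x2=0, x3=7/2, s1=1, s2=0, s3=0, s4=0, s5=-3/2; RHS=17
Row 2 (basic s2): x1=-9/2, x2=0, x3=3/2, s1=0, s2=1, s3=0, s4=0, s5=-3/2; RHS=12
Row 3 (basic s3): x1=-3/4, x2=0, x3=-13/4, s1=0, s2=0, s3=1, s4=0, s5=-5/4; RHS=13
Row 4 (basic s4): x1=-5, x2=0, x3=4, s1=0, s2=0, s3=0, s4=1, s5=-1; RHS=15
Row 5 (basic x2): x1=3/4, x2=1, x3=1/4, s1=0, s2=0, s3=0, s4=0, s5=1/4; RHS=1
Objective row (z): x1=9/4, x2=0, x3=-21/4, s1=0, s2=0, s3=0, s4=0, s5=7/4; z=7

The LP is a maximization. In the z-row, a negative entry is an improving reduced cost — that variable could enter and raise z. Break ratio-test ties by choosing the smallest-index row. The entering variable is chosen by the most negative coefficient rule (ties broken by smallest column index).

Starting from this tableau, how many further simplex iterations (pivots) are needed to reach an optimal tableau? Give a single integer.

pivot: x3 in, s4 out → z = 427/16
pivot: x1 in, x2 out → z = 458/17
No improving column remains; optimal.

2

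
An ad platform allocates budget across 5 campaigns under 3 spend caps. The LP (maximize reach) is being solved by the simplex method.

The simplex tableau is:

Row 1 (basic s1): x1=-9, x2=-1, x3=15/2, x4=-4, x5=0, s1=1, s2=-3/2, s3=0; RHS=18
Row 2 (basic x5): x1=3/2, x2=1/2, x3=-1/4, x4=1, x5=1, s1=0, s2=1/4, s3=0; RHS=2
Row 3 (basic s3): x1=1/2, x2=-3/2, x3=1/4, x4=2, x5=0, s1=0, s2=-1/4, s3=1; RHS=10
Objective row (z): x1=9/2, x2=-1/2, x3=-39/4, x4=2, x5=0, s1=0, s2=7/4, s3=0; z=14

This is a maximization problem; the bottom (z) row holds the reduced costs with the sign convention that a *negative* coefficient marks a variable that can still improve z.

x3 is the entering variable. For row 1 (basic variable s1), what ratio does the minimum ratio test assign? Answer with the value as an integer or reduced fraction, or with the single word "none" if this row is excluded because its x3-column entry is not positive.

12/5

Ratio = RHS / (x3 entry) = 18 / (15/2) = 12/5.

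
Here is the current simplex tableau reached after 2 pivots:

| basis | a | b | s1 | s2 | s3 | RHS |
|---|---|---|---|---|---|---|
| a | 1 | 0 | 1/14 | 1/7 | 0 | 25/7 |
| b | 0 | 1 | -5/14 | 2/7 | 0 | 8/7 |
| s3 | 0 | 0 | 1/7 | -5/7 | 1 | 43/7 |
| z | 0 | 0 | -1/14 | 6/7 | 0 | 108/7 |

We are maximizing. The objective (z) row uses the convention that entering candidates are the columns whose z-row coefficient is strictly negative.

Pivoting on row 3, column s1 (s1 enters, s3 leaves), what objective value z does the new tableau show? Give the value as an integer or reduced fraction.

Minimum ratio for s1: (43/7)/(1/7) = 43.
z changes by −(z-row coeff of s1)·ratio = −(-1/14)·43 = 43/14.
New z = 108/7 + (43/14) = 37/2.

37/2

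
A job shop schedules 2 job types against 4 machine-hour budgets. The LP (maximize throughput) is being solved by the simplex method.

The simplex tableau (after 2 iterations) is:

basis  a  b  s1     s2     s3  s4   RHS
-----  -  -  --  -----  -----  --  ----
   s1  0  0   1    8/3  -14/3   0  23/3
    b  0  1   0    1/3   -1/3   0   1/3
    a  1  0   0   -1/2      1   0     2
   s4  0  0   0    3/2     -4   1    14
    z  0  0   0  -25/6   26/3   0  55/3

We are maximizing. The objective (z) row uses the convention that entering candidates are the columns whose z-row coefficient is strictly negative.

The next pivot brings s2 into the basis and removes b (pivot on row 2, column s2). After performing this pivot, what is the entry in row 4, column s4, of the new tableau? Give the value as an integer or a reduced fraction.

Pivot element is row 2, column s2: 1/3.
Normalize row 2: new (row 2, s4) = 0/(1/3) = 0.
row 4 ← row 4 − (3/2)·(new row 2): 1 − (3/2)·0 = 1.

1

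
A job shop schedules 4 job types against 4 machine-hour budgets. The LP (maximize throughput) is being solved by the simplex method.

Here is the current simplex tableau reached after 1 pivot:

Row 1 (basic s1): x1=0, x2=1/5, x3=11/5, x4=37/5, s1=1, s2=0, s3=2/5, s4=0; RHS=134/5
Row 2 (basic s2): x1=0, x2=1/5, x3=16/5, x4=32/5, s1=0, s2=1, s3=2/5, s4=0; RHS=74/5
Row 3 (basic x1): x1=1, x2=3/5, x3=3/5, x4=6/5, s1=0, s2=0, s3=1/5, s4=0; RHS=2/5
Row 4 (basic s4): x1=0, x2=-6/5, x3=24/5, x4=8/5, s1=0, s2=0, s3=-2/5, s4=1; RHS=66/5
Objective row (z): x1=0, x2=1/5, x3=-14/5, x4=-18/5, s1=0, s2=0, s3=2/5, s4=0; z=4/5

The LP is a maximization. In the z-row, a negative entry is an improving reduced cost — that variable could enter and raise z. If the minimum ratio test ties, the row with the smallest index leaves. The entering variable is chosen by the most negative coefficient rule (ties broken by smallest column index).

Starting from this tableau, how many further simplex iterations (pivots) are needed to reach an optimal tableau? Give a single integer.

2

pivot: x4 in, x1 out → z = 2
pivot: x3 in, x4 out → z = 8/3
No improving column remains; optimal.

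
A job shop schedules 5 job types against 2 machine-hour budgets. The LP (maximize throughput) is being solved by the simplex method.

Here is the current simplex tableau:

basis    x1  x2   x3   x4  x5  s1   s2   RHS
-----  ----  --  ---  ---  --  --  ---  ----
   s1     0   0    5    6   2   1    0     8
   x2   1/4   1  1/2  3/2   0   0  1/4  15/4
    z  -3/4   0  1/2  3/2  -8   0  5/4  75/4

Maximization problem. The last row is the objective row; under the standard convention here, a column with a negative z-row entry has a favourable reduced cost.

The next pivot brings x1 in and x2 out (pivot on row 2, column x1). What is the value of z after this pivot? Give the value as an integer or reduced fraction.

30

Minimum ratio for x1: (15/4)/(1/4) = 15.
z changes by −(z-row coeff of x1)·ratio = −(-3/4)·15 = 45/4.
New z = 75/4 + (45/4) = 30.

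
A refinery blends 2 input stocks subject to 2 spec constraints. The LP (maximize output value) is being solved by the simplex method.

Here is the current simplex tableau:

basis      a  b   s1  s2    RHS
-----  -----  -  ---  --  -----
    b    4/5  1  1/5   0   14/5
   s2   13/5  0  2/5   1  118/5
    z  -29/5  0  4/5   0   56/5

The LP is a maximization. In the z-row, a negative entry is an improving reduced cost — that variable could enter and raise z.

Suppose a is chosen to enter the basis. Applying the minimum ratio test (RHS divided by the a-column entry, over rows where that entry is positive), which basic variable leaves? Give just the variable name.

Ratios: row 1 (b): (14/5)/(4/5) = 7/2; row 2 (s2): (118/5)/(13/5) = 118/13.
Minimum ratio 7/2 is in the b row, so b leaves.

b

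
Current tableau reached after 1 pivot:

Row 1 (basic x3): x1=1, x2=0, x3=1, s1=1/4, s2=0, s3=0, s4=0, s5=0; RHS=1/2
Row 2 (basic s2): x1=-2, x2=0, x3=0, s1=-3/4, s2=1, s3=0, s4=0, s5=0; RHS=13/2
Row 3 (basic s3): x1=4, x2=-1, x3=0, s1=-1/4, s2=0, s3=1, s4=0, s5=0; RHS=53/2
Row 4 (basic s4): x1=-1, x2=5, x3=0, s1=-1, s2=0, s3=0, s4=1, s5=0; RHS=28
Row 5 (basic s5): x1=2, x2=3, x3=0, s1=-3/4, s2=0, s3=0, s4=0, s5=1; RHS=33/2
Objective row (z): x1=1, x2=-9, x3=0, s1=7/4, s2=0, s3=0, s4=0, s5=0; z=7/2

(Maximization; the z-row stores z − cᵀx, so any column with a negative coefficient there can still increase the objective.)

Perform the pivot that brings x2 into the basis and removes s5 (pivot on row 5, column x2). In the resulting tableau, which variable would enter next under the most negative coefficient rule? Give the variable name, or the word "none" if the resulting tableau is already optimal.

Pivot element 3. New z-row = old z-row − (-9)·(row 5/3).
Updated z-row coefficients: x1: 7, x2: 0, x3: 0, s1: -1/2, s2: 0, s3: 0, s4: 0, s5: 3.
The most negative is -1/2 in column s1, so s1 would enter next.

s1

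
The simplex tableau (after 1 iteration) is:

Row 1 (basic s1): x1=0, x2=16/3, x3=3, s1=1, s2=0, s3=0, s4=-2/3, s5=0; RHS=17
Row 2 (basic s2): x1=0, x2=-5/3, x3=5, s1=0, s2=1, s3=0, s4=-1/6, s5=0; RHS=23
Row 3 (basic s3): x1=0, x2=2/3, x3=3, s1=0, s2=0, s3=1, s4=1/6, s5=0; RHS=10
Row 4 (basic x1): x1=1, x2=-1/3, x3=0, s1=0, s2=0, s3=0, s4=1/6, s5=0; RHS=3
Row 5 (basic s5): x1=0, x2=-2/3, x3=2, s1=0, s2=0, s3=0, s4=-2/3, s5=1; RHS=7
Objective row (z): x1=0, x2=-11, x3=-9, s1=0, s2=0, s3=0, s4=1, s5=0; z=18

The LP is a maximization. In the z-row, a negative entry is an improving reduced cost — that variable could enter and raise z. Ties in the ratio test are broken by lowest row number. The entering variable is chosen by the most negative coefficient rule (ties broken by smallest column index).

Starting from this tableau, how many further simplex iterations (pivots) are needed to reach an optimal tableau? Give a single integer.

3

pivot: x2 in, s1 out → z = 849/16
pivot: x3 in, s3 out → z = 123/2
pivot: s4 in, x3 out → z = 519/8
No improving column remains; optimal.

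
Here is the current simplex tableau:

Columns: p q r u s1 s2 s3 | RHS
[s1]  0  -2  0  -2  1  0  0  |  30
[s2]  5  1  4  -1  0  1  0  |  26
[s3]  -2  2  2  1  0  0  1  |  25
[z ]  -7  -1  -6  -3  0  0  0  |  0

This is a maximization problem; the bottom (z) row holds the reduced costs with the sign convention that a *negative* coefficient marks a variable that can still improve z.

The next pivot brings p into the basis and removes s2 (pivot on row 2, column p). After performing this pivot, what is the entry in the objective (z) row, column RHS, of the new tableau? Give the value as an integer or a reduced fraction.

182/5

Pivot element is row 2, column p: 5.
Normalize row 2: new (row 2, RHS) = 26/5 = 26/5.
z-row ← z-row − (-7)·(new row 2): 0 − (-7)·(26/5) = 182/5.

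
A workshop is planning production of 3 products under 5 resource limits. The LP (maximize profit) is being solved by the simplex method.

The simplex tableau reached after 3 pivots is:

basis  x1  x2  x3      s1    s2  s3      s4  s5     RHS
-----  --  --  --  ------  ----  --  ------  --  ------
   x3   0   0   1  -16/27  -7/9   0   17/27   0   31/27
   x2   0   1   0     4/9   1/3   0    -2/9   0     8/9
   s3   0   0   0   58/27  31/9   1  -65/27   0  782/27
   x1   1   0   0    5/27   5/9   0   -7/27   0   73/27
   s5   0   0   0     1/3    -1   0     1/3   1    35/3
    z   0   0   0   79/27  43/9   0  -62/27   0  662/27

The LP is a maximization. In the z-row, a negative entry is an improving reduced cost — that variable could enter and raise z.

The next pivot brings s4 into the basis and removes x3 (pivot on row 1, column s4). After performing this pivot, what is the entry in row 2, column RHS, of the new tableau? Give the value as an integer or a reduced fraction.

Pivot element is row 1, column s4: 17/27.
Normalize row 1: new (row 1, RHS) = (31/27)/(17/27) = 31/17.
row 2 ← row 2 − (-2/9)·(new row 1): 8/9 − (-2/9)·(31/17) = 22/17.

22/17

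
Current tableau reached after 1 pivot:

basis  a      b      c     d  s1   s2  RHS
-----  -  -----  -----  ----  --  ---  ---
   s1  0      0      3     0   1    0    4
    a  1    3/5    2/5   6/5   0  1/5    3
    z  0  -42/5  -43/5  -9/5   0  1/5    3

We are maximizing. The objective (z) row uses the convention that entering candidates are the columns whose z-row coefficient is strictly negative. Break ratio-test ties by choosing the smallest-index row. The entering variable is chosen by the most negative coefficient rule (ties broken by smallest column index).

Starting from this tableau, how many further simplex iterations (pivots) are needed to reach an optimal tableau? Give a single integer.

pivot: c in, s1 out → z = 217/15
pivot: b in, a out → z = 49
No improving column remains; optimal.

2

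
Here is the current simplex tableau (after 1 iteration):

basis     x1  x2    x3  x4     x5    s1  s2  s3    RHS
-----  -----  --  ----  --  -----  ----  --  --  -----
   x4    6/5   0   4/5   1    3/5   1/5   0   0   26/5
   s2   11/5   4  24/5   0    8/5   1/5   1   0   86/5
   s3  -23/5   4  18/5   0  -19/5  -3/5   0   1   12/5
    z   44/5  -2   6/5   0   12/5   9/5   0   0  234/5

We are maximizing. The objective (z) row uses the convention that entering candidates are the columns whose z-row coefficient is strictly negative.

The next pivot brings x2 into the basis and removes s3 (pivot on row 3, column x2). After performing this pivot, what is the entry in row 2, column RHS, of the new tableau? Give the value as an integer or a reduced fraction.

Pivot element is row 3, column x2: 4.
Normalize row 3: new (row 3, RHS) = (12/5)/4 = 3/5.
row 2 ← row 2 − 4·(new row 3): 86/5 − 4·(3/5) = 74/5.

74/5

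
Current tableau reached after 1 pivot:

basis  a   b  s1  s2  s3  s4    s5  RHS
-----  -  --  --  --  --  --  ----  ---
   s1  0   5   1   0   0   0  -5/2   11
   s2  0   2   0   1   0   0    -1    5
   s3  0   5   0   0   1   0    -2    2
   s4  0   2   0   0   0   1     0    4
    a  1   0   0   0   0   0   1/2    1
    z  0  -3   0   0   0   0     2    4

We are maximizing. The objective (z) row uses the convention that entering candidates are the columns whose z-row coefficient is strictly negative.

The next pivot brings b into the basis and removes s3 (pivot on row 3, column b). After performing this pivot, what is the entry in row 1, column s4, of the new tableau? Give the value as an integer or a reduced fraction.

Pivot element is row 3, column b: 5.
Normalize row 3: new (row 3, s4) = 0/5 = 0.
row 1 ← row 1 − 5·(new row 3): 0 − 5·0 = 0.

0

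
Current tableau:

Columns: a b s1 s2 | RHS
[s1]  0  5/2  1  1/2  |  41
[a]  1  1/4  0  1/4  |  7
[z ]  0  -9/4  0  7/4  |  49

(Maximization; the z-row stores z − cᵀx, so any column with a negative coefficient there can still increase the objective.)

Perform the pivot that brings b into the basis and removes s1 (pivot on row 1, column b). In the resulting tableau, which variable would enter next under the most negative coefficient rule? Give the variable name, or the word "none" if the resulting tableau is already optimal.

Pivot element 5/2. New z-row = old z-row − (-9/4)·(row 1/(5/2)).
Updated z-row coefficients: a: 0, b: 0, s1: 9/10, s2: 11/5.
No coefficient is strictly negative; the tableau after this pivot is optimal.

none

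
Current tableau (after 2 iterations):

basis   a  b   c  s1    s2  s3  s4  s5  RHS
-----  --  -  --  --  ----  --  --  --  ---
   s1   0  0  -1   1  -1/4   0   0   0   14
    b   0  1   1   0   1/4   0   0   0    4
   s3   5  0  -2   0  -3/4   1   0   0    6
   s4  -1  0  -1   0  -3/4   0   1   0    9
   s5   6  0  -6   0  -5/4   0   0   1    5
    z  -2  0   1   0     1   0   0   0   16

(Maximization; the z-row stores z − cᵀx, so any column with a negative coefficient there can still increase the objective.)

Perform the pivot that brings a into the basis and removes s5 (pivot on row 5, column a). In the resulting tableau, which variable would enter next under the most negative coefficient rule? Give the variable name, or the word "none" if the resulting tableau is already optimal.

c

Pivot element 6. New z-row = old z-row − (-2)·(row 5/6).
Updated z-row coefficients: a: 0, b: 0, c: -1, s1: 0, s2: 7/12, s3: 0, s4: 0, s5: 1/3.
The most negative is -1 in column c, so c would enter next.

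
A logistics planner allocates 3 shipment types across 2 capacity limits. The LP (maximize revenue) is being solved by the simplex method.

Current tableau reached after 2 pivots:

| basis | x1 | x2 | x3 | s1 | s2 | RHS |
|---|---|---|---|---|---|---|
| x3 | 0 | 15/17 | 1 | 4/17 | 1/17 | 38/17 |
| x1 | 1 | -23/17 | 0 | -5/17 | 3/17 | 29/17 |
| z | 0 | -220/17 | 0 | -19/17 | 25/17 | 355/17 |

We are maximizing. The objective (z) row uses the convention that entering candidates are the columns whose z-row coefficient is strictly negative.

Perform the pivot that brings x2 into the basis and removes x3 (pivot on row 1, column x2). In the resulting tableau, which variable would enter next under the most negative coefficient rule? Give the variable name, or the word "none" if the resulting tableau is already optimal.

Pivot element 15/17. New z-row = old z-row − (-220/17)·(row 1/(15/17)).
Updated z-row coefficients: x1: 0, x2: 0, x3: 44/3, s1: 7/3, s2: 7/3.
No coefficient is strictly negative; the tableau after this pivot is optimal.

none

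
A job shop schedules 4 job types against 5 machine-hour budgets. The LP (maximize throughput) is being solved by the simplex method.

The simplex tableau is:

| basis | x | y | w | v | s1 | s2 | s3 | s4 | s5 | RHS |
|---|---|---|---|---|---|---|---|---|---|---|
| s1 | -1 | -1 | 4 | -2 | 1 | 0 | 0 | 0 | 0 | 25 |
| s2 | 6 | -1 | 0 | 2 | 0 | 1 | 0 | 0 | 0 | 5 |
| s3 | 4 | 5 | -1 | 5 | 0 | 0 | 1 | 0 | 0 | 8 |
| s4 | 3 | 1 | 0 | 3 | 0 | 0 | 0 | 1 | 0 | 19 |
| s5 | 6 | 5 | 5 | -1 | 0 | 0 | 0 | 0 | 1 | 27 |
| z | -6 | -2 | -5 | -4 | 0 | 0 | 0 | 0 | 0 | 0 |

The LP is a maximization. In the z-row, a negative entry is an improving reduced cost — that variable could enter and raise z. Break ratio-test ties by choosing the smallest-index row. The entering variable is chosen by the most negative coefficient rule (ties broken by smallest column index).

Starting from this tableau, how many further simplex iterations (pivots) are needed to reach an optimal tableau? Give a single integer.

pivot: x in, s2 out → z = 5
pivot: w in, s5 out → z = 27
pivot: v in, x out → z = 79/2
No improving column remains; optimal.

3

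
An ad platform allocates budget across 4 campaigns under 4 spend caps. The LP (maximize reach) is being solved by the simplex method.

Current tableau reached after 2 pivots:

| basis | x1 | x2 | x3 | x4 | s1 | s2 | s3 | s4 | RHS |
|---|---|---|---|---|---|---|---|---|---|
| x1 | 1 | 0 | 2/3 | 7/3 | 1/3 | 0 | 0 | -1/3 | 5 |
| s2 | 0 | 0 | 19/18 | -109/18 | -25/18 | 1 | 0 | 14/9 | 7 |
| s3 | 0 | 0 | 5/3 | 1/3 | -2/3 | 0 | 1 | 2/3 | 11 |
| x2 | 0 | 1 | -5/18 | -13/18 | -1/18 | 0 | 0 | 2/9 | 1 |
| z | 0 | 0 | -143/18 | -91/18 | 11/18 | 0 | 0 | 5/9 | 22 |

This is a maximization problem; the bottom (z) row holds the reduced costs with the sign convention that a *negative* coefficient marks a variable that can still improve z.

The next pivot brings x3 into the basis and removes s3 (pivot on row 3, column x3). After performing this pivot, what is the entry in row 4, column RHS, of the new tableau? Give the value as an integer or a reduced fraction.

Pivot element is row 3, column x3: 5/3.
Normalize row 3: new (row 3, RHS) = 11/(5/3) = 33/5.
row 4 ← row 4 − (-5/18)·(new row 3): 1 − (-5/18)·(33/5) = 17/6.

17/6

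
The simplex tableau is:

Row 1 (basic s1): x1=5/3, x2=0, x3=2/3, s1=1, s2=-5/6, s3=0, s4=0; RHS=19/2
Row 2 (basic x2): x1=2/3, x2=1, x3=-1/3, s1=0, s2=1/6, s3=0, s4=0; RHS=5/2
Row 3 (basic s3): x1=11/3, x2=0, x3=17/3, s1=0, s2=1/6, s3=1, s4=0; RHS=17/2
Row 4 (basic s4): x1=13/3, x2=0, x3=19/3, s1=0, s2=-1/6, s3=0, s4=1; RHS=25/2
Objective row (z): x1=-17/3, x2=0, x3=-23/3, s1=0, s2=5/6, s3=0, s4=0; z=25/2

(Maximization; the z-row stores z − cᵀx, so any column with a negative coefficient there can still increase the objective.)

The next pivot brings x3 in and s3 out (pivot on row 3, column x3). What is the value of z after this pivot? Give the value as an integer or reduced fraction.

24

Minimum ratio for x3: (17/2)/(17/3) = 3/2.
z changes by −(z-row coeff of x3)·ratio = −(-23/3)·(3/2) = 23/2.
New z = 25/2 + (23/2) = 24.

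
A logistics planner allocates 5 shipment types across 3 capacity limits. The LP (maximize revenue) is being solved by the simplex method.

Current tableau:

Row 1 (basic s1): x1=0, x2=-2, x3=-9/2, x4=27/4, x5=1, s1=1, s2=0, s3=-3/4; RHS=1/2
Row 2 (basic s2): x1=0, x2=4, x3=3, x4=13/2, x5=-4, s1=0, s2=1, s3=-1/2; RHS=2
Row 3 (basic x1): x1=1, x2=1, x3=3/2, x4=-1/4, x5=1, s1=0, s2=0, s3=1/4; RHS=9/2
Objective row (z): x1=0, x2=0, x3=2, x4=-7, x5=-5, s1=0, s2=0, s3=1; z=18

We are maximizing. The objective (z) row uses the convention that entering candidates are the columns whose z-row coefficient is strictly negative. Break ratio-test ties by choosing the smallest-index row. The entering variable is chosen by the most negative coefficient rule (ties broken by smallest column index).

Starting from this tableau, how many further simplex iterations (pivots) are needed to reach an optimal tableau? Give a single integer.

3

pivot: x4 in, s1 out → z = 500/27
pivot: x5 in, x4 out → z = 41/2
pivot: x3 in, x1 out → z = 205/6
No improving column remains; optimal.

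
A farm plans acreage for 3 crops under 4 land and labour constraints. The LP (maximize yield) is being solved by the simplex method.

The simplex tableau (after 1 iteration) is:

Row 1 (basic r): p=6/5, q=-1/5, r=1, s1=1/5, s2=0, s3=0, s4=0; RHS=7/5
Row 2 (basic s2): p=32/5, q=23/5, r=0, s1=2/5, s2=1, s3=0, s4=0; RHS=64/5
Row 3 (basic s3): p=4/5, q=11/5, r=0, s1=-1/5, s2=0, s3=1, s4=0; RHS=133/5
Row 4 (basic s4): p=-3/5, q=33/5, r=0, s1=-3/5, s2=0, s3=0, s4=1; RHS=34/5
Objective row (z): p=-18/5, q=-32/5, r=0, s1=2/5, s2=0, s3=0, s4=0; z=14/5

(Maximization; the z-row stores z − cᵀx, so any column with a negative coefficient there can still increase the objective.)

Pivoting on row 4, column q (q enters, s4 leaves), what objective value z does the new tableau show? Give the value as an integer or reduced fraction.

310/33

Minimum ratio for q: (34/5)/(33/5) = 34/33.
z changes by −(z-row coeff of q)·ratio = −(-32/5)·(34/33) = 1088/165.
New z = 14/5 + (1088/165) = 310/33.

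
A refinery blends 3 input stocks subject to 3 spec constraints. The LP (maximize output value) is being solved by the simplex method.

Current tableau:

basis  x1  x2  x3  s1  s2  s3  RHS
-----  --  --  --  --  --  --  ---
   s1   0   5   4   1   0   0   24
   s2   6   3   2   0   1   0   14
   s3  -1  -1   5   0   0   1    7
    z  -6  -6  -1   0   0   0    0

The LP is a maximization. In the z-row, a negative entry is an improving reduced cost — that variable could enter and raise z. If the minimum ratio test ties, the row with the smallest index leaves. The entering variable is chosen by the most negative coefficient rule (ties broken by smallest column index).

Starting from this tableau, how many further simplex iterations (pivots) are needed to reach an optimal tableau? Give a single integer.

pivot: x1 in, s2 out → z = 14
pivot: x2 in, x1 out → z = 28
No improving column remains; optimal.

2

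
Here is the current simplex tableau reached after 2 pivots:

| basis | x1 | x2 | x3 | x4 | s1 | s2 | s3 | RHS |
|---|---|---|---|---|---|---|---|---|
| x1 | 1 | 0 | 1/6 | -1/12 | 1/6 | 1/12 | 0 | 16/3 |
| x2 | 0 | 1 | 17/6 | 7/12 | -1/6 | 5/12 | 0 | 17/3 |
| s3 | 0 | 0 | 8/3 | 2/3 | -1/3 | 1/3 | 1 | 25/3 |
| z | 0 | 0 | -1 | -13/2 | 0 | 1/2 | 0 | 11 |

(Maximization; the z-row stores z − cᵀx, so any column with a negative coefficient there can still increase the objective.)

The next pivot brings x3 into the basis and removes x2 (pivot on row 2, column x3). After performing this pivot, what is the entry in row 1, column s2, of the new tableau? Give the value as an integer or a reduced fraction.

1/17

Pivot element is row 2, column x3: 17/6.
Normalize row 2: new (row 2, s2) = (5/12)/(17/6) = 5/34.
row 1 ← row 1 − (1/6)·(new row 2): 1/12 − (1/6)·(5/34) = 1/17.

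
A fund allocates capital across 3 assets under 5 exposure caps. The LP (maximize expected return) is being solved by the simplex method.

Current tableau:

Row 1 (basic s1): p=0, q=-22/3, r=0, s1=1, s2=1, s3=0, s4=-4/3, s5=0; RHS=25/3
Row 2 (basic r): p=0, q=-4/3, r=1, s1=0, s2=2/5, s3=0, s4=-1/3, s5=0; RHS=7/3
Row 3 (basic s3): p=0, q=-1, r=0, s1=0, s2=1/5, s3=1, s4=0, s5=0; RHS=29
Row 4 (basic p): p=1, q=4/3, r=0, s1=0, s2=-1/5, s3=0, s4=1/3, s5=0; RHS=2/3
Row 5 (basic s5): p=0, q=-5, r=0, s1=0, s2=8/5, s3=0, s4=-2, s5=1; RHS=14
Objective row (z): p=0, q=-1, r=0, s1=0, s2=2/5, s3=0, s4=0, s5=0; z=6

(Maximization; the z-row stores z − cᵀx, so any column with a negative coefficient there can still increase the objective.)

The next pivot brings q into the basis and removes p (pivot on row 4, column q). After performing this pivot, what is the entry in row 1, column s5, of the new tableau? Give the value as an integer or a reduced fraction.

0

Pivot element is row 4, column q: 4/3.
Normalize row 4: new (row 4, s5) = 0/(4/3) = 0.
row 1 ← row 1 − (-22/3)·(new row 4): 0 − (-22/3)·0 = 0.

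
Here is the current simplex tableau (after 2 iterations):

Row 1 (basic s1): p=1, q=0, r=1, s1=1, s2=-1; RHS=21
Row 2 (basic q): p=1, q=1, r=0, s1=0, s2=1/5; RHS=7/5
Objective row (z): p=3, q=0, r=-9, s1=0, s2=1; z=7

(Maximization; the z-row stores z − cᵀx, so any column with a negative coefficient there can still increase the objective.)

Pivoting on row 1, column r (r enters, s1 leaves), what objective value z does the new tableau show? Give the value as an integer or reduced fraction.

Minimum ratio for r: 21/1 = 21.
z changes by −(z-row coeff of r)·ratio = −(-9)·21 = 189.
New z = 7 + 189 = 196.

196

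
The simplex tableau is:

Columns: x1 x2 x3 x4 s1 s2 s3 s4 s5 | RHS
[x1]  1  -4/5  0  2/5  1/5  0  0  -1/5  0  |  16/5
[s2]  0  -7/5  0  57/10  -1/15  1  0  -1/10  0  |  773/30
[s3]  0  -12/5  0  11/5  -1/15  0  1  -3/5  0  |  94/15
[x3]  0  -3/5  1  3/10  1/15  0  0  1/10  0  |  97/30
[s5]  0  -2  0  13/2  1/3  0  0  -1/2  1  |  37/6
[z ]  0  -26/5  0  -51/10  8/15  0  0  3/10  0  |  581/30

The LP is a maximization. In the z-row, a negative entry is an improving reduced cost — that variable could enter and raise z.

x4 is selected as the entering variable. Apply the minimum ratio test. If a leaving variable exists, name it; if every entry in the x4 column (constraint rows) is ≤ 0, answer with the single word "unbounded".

s5

Ratios: row 1 (x1): (16/5)/(2/5) = 8; row 2 (s2): (773/30)/(57/10) = 773/171; row 3 (s3): (94/15)/(11/5) = 94/33; row 4 (x3): (97/30)/(3/10) = 97/9; row 5 (s5): (37/6)/(13/2) = 37/39.
Minimum ratio is in the s5 row, so s5 leaves.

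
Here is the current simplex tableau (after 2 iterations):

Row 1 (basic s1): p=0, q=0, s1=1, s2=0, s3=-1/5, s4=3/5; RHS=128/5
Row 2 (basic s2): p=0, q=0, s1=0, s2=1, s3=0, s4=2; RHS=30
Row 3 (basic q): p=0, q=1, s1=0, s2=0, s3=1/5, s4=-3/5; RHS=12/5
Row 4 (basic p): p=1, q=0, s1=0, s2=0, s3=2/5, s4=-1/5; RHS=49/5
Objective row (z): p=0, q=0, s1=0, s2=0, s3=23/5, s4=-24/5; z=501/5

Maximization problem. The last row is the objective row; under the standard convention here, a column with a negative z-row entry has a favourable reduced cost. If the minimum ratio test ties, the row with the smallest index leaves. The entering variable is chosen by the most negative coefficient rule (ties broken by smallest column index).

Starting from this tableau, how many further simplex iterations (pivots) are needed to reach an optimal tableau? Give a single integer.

pivot: s4 in, s2 out → z = 861/5
No improving column remains; optimal.

1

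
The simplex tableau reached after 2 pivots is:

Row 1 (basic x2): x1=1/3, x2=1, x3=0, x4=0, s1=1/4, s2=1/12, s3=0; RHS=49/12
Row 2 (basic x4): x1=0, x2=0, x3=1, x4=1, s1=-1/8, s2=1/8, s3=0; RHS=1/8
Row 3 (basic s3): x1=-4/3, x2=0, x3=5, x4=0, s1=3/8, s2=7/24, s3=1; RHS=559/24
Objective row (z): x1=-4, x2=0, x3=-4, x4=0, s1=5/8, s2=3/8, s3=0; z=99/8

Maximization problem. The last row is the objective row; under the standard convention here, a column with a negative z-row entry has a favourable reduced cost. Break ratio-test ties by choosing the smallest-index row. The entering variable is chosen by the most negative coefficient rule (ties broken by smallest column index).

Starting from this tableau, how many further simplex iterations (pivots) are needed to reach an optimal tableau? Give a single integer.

2

pivot: x1 in, x2 out → z = 491/8
pivot: x3 in, x4 out → z = 495/8
No improving column remains; optimal.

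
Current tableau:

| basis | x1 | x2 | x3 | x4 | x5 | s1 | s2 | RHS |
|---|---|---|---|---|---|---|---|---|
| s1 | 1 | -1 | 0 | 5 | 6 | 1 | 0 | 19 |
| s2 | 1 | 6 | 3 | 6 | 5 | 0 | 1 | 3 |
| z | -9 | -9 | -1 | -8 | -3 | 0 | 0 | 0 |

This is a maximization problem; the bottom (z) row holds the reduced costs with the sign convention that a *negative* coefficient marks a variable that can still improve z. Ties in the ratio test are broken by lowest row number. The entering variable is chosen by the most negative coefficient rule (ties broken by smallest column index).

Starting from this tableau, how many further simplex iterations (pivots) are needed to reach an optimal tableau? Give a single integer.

pivot: x1 in, s2 out → z = 27
No improving column remains; optimal.

1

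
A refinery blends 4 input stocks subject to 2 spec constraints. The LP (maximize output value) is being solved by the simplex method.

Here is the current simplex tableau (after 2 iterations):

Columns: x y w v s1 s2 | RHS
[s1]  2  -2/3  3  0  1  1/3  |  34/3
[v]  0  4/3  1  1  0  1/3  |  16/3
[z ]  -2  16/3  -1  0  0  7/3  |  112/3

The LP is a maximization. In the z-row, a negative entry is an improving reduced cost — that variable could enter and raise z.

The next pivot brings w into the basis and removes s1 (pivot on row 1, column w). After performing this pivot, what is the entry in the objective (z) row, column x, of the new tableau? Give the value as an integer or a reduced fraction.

Pivot element is row 1, column w: 3.
Normalize row 1: new (row 1, x) = 2/3 = 2/3.
z-row ← z-row − (-1)·(new row 1): -2 − (-1)·(2/3) = -4/3.

-4/3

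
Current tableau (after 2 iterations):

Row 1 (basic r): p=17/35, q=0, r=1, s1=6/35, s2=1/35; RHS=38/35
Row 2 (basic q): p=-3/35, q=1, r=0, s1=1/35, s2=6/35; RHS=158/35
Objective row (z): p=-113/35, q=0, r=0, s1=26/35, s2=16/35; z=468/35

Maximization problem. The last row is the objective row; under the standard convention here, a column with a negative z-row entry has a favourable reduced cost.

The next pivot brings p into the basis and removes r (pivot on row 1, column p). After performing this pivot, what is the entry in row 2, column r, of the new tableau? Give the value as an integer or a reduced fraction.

Pivot element is row 1, column p: 17/35.
Normalize row 1: new (row 1, r) = 1/(17/35) = 35/17.
row 2 ← row 2 − (-3/35)·(new row 1): 0 − (-3/35)·(35/17) = 3/17.

3/17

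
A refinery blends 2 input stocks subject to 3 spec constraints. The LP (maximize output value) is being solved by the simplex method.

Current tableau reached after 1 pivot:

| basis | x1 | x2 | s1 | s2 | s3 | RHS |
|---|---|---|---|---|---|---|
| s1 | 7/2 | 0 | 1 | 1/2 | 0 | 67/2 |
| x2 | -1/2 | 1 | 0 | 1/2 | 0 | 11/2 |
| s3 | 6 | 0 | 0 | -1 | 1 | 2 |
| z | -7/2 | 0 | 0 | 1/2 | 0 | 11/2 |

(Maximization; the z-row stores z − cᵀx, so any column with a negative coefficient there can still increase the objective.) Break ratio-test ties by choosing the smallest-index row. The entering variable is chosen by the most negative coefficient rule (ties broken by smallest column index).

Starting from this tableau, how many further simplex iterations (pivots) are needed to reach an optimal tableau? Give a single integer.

pivot: x1 in, s3 out → z = 20/3
pivot: s2 in, x2 out → z = 39/5
No improving column remains; optimal.

2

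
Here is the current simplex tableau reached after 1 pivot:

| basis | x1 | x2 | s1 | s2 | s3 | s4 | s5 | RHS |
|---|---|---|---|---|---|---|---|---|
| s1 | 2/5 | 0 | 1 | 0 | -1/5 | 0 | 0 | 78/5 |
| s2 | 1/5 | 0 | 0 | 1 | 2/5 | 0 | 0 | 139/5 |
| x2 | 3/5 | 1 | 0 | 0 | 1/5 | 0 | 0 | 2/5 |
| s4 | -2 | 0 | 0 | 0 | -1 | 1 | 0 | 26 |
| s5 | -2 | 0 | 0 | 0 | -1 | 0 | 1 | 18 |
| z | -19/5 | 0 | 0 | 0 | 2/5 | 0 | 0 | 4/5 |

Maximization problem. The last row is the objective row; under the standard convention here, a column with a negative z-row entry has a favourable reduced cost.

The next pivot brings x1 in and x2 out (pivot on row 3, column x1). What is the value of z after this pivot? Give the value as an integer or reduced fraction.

Minimum ratio for x1: (2/5)/(3/5) = 2/3.
z changes by −(z-row coeff of x1)·ratio = −(-19/5)·(2/3) = 38/15.
New z = 4/5 + (38/15) = 10/3.

10/3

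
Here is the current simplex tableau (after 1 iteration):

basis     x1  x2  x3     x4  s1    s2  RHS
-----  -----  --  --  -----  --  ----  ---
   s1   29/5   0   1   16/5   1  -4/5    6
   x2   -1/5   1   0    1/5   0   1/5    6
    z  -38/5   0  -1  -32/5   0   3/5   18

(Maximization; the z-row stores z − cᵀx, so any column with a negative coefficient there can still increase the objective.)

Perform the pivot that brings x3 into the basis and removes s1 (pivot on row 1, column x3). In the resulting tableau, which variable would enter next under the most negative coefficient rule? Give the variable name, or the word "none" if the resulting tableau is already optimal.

Pivot element 1. New z-row = old z-row − (-1)·(row 1/1).
Updated z-row coefficients: x1: -9/5, x2: 0, x3: 0, x4: -16/5, s1: 1, s2: -1/5.
The most negative is -16/5 in column x4, so x4 would enter next.

x4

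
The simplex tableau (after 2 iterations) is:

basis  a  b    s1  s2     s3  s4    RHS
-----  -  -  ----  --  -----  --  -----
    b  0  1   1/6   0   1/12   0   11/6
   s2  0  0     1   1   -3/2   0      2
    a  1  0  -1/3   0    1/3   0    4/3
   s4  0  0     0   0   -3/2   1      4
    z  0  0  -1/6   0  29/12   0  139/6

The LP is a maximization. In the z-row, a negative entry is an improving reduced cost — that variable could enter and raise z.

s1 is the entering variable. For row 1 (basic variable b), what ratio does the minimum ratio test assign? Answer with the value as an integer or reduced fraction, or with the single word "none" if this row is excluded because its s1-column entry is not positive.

11

Ratio = RHS / (s1 entry) = (11/6) / (1/6) = 11.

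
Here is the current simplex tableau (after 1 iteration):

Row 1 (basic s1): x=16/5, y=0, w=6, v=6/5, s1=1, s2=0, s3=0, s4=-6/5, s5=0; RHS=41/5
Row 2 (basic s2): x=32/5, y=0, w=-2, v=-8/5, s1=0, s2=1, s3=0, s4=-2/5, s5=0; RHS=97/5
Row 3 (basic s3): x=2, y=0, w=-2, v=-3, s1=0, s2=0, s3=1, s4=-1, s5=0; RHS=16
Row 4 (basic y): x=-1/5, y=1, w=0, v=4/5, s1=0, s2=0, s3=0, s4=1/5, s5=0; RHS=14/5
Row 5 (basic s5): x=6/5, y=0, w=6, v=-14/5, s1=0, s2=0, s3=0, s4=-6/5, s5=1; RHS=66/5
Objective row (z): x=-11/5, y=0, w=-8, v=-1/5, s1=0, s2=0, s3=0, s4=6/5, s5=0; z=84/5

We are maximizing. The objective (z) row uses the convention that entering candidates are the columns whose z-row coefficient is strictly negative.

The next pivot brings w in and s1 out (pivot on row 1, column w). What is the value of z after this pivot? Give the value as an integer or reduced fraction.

Minimum ratio for w: (41/5)/6 = 41/30.
z changes by −(z-row coeff of w)·ratio = −(-8)·(41/30) = 164/15.
New z = 84/5 + (164/15) = 416/15.

416/15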